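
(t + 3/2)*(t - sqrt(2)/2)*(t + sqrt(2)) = t^3 + sqrt(2)*t^2/2 + 3*t^2/2 - t + 3*sqrt(2)*t/4 - 3/2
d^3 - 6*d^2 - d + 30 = (d - 5)*(d - 3)*(d + 2)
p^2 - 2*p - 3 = (p - 3)*(p + 1)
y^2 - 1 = (y - 1)*(y + 1)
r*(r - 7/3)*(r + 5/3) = r^3 - 2*r^2/3 - 35*r/9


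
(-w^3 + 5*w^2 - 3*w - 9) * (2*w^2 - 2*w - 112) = -2*w^5 + 12*w^4 + 96*w^3 - 572*w^2 + 354*w + 1008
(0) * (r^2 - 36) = 0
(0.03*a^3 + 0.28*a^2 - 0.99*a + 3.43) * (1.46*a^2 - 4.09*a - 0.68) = 0.0438*a^5 + 0.2861*a^4 - 2.611*a^3 + 8.8665*a^2 - 13.3555*a - 2.3324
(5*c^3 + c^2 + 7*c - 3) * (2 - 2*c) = -10*c^4 + 8*c^3 - 12*c^2 + 20*c - 6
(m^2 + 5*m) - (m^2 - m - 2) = 6*m + 2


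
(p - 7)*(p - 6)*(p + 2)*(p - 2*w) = p^4 - 2*p^3*w - 11*p^3 + 22*p^2*w + 16*p^2 - 32*p*w + 84*p - 168*w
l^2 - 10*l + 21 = (l - 7)*(l - 3)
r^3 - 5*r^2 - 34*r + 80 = (r - 8)*(r - 2)*(r + 5)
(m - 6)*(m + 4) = m^2 - 2*m - 24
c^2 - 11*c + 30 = (c - 6)*(c - 5)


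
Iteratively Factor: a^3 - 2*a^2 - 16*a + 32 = (a + 4)*(a^2 - 6*a + 8) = (a - 4)*(a + 4)*(a - 2)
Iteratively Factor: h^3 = (h)*(h^2) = h^2*(h)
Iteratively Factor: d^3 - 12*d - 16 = (d + 2)*(d^2 - 2*d - 8) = (d + 2)^2*(d - 4)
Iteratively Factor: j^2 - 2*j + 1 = (j - 1)*(j - 1)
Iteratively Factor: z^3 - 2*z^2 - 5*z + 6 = (z - 3)*(z^2 + z - 2) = (z - 3)*(z - 1)*(z + 2)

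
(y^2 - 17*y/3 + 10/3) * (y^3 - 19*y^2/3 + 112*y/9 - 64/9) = y^5 - 12*y^4 + 155*y^3/3 - 2666*y^2/27 + 736*y/9 - 640/27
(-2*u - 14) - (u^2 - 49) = -u^2 - 2*u + 35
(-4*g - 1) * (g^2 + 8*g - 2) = -4*g^3 - 33*g^2 + 2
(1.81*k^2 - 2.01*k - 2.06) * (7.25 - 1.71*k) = -3.0951*k^3 + 16.5596*k^2 - 11.0499*k - 14.935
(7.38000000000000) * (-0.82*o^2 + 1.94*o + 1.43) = -6.0516*o^2 + 14.3172*o + 10.5534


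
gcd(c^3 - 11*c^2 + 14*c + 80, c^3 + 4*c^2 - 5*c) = 1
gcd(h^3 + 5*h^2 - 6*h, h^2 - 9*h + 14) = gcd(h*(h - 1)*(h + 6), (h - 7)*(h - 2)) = 1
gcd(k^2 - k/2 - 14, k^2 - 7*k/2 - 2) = k - 4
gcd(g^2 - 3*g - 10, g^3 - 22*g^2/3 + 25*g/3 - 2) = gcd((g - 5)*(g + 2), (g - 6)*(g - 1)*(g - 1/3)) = 1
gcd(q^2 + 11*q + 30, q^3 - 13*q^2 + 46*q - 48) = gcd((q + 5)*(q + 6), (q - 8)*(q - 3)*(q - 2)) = 1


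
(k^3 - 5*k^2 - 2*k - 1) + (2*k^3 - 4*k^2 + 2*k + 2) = 3*k^3 - 9*k^2 + 1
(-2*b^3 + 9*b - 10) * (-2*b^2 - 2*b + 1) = 4*b^5 + 4*b^4 - 20*b^3 + 2*b^2 + 29*b - 10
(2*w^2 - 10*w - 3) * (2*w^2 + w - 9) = 4*w^4 - 18*w^3 - 34*w^2 + 87*w + 27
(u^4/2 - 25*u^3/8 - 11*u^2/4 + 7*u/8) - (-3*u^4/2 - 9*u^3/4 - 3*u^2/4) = 2*u^4 - 7*u^3/8 - 2*u^2 + 7*u/8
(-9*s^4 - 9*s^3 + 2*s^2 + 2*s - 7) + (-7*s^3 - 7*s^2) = -9*s^4 - 16*s^3 - 5*s^2 + 2*s - 7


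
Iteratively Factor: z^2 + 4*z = (z + 4)*(z)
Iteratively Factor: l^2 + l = (l)*(l + 1)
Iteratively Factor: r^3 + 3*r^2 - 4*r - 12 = (r + 2)*(r^2 + r - 6) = (r + 2)*(r + 3)*(r - 2)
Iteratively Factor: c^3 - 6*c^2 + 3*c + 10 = (c - 2)*(c^2 - 4*c - 5) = (c - 2)*(c + 1)*(c - 5)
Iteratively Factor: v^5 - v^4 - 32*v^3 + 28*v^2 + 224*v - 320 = (v + 4)*(v^4 - 5*v^3 - 12*v^2 + 76*v - 80) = (v - 2)*(v + 4)*(v^3 - 3*v^2 - 18*v + 40) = (v - 5)*(v - 2)*(v + 4)*(v^2 + 2*v - 8) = (v - 5)*(v - 2)*(v + 4)^2*(v - 2)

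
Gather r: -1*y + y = 0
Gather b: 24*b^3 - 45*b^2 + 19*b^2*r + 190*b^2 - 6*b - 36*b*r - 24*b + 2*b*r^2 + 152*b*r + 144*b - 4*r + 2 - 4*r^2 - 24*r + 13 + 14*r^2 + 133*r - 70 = 24*b^3 + b^2*(19*r + 145) + b*(2*r^2 + 116*r + 114) + 10*r^2 + 105*r - 55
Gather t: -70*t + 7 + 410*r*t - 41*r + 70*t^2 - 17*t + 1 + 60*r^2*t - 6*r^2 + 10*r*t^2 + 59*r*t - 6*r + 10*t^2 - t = -6*r^2 - 47*r + t^2*(10*r + 80) + t*(60*r^2 + 469*r - 88) + 8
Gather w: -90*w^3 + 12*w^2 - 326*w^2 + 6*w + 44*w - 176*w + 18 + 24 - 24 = -90*w^3 - 314*w^2 - 126*w + 18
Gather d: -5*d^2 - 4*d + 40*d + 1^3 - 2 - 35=-5*d^2 + 36*d - 36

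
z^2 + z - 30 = (z - 5)*(z + 6)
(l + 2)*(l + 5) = l^2 + 7*l + 10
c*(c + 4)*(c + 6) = c^3 + 10*c^2 + 24*c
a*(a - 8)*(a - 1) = a^3 - 9*a^2 + 8*a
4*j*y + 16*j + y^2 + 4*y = (4*j + y)*(y + 4)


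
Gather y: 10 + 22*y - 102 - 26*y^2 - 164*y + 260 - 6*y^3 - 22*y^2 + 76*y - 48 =-6*y^3 - 48*y^2 - 66*y + 120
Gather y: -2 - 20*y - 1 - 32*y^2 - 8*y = -32*y^2 - 28*y - 3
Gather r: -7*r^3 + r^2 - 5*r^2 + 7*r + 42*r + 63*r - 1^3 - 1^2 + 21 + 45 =-7*r^3 - 4*r^2 + 112*r + 64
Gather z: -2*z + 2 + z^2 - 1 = z^2 - 2*z + 1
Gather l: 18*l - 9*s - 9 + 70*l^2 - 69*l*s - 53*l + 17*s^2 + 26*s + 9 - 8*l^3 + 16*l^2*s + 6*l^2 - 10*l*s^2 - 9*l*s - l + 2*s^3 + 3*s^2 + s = -8*l^3 + l^2*(16*s + 76) + l*(-10*s^2 - 78*s - 36) + 2*s^3 + 20*s^2 + 18*s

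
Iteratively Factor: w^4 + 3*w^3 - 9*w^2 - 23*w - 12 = (w + 4)*(w^3 - w^2 - 5*w - 3) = (w + 1)*(w + 4)*(w^2 - 2*w - 3) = (w - 3)*(w + 1)*(w + 4)*(w + 1)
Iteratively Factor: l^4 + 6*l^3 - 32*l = (l + 4)*(l^3 + 2*l^2 - 8*l) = l*(l + 4)*(l^2 + 2*l - 8) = l*(l - 2)*(l + 4)*(l + 4)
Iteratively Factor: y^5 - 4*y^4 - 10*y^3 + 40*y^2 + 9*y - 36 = (y - 1)*(y^4 - 3*y^3 - 13*y^2 + 27*y + 36) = (y - 1)*(y + 1)*(y^3 - 4*y^2 - 9*y + 36) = (y - 1)*(y + 1)*(y + 3)*(y^2 - 7*y + 12) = (y - 3)*(y - 1)*(y + 1)*(y + 3)*(y - 4)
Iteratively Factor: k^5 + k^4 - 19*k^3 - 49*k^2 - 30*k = (k + 1)*(k^4 - 19*k^2 - 30*k) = k*(k + 1)*(k^3 - 19*k - 30) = k*(k - 5)*(k + 1)*(k^2 + 5*k + 6) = k*(k - 5)*(k + 1)*(k + 2)*(k + 3)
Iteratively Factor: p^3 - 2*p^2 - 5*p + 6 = (p + 2)*(p^2 - 4*p + 3) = (p - 3)*(p + 2)*(p - 1)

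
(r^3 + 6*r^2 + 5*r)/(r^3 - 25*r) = (r + 1)/(r - 5)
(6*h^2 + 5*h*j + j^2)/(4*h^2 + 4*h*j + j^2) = (3*h + j)/(2*h + j)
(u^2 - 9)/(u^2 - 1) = (u^2 - 9)/(u^2 - 1)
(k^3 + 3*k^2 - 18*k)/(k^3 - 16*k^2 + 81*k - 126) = k*(k + 6)/(k^2 - 13*k + 42)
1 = 1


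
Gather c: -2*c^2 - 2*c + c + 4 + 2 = -2*c^2 - c + 6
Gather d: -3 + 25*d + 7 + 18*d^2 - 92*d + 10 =18*d^2 - 67*d + 14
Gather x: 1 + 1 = 2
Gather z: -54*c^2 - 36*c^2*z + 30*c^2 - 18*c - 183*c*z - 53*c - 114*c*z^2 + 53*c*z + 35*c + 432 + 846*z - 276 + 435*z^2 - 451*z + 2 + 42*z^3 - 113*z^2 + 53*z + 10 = -24*c^2 - 36*c + 42*z^3 + z^2*(322 - 114*c) + z*(-36*c^2 - 130*c + 448) + 168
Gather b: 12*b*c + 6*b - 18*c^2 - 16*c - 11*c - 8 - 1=b*(12*c + 6) - 18*c^2 - 27*c - 9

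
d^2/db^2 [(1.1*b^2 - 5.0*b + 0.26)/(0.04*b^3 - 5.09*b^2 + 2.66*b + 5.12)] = (0.00352*b^6 - 0.048*b^5 + 5.41075199999997*b^4 - 232.231216*b^3 + 224.8719*b^2 - 803.264952*b + 211.094608)/(6.4e-5*b^9 - 0.024432*b^8 + 3.12174*b^7 - 135.097109*b^6 + 201.341118*b^5 + 293.172612*b^4 - 393.963544*b^3 - 291.612672*b^2 + 209.190912*b + 134.217728)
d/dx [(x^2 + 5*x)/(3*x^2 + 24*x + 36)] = (x^2 + 8*x + 20)/(x^4 + 16*x^3 + 88*x^2 + 192*x + 144)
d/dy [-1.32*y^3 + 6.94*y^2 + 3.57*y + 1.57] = -3.96*y^2 + 13.88*y + 3.57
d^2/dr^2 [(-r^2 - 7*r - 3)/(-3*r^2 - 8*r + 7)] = 6*(13*r^3 + 48*r^2 + 219*r + 232)/(27*r^6 + 216*r^5 + 387*r^4 - 496*r^3 - 903*r^2 + 1176*r - 343)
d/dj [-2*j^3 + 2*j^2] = 2*j*(2 - 3*j)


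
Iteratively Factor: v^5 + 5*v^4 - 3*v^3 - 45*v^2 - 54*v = (v)*(v^4 + 5*v^3 - 3*v^2 - 45*v - 54) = v*(v - 3)*(v^3 + 8*v^2 + 21*v + 18) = v*(v - 3)*(v + 3)*(v^2 + 5*v + 6) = v*(v - 3)*(v + 3)^2*(v + 2)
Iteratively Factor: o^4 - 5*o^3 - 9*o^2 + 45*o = (o - 3)*(o^3 - 2*o^2 - 15*o) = (o - 3)*(o + 3)*(o^2 - 5*o) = (o - 5)*(o - 3)*(o + 3)*(o)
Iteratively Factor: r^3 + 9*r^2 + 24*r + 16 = (r + 4)*(r^2 + 5*r + 4) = (r + 4)^2*(r + 1)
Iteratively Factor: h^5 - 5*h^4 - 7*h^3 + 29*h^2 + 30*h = (h + 1)*(h^4 - 6*h^3 - h^2 + 30*h) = (h - 5)*(h + 1)*(h^3 - h^2 - 6*h) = (h - 5)*(h + 1)*(h + 2)*(h^2 - 3*h) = h*(h - 5)*(h + 1)*(h + 2)*(h - 3)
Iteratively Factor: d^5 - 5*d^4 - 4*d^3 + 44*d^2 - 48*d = (d)*(d^4 - 5*d^3 - 4*d^2 + 44*d - 48) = d*(d + 3)*(d^3 - 8*d^2 + 20*d - 16) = d*(d - 4)*(d + 3)*(d^2 - 4*d + 4) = d*(d - 4)*(d - 2)*(d + 3)*(d - 2)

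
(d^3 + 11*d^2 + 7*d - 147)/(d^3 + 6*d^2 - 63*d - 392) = (d - 3)/(d - 8)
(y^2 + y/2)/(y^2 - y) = (y + 1/2)/(y - 1)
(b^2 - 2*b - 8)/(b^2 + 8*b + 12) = (b - 4)/(b + 6)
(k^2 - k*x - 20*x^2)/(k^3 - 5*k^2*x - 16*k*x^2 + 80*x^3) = 1/(k - 4*x)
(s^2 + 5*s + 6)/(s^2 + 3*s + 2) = (s + 3)/(s + 1)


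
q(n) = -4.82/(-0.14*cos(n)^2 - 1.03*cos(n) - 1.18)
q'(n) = -4.82*(-0.28*sin(n)*cos(n) - 1.03*sin(n))/(-0.14*cos(n)^2 - 1.03*cos(n) - 1.18)^2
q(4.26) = 6.37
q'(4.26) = -6.87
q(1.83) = 5.21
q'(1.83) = 5.22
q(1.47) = 3.75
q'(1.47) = 3.07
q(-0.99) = 2.70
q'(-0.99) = -1.49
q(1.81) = 5.11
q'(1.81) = 5.07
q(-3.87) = 9.85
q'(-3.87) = 11.00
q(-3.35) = 15.74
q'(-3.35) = 8.04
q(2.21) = 7.83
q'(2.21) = 8.82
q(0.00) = 2.05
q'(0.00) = 0.00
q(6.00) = 2.10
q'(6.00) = -0.33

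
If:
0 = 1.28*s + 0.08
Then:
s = -0.06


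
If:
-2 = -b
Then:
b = 2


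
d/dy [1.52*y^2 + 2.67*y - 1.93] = 3.04*y + 2.67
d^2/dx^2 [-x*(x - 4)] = -2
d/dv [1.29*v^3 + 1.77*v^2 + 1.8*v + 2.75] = 3.87*v^2 + 3.54*v + 1.8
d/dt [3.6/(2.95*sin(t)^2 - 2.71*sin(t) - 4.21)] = (9.756 - 21.24*sin(t))*cos(t)/(-2.95*sin(t)^2 + 2.71*sin(t) + 4.21)^2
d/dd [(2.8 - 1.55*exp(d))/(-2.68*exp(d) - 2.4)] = 11.224*exp(d)/(2.68*exp(d) + 2.4)^2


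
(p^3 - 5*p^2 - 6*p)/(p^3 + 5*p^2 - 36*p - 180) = p*(p + 1)/(p^2 + 11*p + 30)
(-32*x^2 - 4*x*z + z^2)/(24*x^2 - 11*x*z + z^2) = (-4*x - z)/(3*x - z)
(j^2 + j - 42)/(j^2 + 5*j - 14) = (j - 6)/(j - 2)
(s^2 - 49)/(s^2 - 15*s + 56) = (s + 7)/(s - 8)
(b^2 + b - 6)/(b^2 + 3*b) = (b - 2)/b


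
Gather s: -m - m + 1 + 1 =2 - 2*m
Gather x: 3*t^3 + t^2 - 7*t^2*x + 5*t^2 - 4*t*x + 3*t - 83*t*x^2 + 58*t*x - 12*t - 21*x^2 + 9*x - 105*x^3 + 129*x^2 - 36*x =3*t^3 + 6*t^2 - 9*t - 105*x^3 + x^2*(108 - 83*t) + x*(-7*t^2 + 54*t - 27)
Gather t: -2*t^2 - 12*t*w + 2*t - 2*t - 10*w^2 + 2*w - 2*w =-2*t^2 - 12*t*w - 10*w^2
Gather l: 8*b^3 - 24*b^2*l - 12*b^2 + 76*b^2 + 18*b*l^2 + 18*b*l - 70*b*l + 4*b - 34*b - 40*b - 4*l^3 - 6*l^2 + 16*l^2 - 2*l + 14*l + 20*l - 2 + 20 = 8*b^3 + 64*b^2 - 70*b - 4*l^3 + l^2*(18*b + 10) + l*(-24*b^2 - 52*b + 32) + 18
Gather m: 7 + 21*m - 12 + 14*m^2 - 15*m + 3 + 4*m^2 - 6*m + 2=18*m^2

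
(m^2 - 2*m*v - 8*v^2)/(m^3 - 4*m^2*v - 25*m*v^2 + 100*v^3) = (-m - 2*v)/(-m^2 + 25*v^2)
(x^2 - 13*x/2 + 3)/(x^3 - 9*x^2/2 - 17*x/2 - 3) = (2*x - 1)/(2*x^2 + 3*x + 1)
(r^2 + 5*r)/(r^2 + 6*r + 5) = r/(r + 1)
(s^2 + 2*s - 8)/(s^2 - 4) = (s + 4)/(s + 2)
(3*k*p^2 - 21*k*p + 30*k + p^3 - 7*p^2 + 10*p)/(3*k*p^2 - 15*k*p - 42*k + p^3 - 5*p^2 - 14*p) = (p^2 - 7*p + 10)/(p^2 - 5*p - 14)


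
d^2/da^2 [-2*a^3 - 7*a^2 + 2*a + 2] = -12*a - 14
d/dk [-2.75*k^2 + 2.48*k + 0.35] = 2.48 - 5.5*k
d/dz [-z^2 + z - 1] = 1 - 2*z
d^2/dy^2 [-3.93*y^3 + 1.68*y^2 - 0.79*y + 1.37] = 3.36 - 23.58*y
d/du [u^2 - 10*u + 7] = 2*u - 10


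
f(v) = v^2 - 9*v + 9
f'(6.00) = 3.00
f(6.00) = -9.00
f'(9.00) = 9.00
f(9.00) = 9.00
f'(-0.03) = -9.06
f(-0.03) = 9.27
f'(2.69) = -3.62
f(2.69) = -7.97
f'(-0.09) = -9.18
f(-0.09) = 9.82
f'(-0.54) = -10.08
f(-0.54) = 14.15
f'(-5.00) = -19.00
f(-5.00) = 79.00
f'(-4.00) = -17.00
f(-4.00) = 61.00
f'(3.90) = -1.20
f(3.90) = -10.89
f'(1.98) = -5.04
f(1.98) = -4.90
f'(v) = 2*v - 9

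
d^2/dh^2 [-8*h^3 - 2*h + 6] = -48*h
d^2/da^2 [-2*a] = 0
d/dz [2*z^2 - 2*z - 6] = 4*z - 2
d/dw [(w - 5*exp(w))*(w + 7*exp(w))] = 2*w*exp(w) + 2*w - 70*exp(2*w) + 2*exp(w)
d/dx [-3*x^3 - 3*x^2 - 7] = 3*x*(-3*x - 2)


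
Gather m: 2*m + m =3*m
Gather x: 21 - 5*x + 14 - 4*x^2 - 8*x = -4*x^2 - 13*x + 35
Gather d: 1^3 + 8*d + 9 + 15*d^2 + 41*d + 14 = 15*d^2 + 49*d + 24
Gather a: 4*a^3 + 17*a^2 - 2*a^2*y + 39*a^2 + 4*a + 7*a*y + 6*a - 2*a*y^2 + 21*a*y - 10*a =4*a^3 + a^2*(56 - 2*y) + a*(-2*y^2 + 28*y)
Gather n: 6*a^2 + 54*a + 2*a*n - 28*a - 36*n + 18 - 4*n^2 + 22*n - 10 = 6*a^2 + 26*a - 4*n^2 + n*(2*a - 14) + 8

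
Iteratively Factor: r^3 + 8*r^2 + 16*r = (r + 4)*(r^2 + 4*r) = r*(r + 4)*(r + 4)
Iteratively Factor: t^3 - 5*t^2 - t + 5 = (t - 5)*(t^2 - 1) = (t - 5)*(t - 1)*(t + 1)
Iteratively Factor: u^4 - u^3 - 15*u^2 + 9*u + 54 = (u + 2)*(u^3 - 3*u^2 - 9*u + 27) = (u + 2)*(u + 3)*(u^2 - 6*u + 9) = (u - 3)*(u + 2)*(u + 3)*(u - 3)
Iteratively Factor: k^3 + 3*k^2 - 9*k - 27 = (k + 3)*(k^2 - 9) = (k + 3)^2*(k - 3)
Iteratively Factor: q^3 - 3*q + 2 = (q - 1)*(q^2 + q - 2) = (q - 1)*(q + 2)*(q - 1)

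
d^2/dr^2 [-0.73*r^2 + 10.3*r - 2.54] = -1.46000000000000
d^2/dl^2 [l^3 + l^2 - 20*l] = 6*l + 2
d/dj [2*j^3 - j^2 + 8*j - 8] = 6*j^2 - 2*j + 8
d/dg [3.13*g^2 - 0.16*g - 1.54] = 6.26*g - 0.16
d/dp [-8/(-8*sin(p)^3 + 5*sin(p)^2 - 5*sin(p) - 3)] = 8*(-24*sin(p)^2 + 10*sin(p) - 5)*cos(p)/((8*sin(p) + 3)^2*(sin(p)^2 - sin(p) + 1)^2)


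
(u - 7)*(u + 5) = u^2 - 2*u - 35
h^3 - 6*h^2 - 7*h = h*(h - 7)*(h + 1)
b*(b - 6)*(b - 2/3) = b^3 - 20*b^2/3 + 4*b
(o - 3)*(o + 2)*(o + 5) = o^3 + 4*o^2 - 11*o - 30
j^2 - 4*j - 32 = (j - 8)*(j + 4)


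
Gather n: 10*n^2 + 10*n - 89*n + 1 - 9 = 10*n^2 - 79*n - 8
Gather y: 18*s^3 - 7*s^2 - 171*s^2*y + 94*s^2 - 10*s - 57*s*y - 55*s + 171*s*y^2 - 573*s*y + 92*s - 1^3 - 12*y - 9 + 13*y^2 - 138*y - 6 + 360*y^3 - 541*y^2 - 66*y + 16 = 18*s^3 + 87*s^2 + 27*s + 360*y^3 + y^2*(171*s - 528) + y*(-171*s^2 - 630*s - 216)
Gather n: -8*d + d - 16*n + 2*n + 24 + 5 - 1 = -7*d - 14*n + 28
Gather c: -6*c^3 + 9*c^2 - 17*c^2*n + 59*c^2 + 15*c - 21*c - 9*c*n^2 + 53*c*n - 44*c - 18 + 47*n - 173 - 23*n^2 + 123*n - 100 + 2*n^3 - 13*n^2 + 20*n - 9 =-6*c^3 + c^2*(68 - 17*n) + c*(-9*n^2 + 53*n - 50) + 2*n^3 - 36*n^2 + 190*n - 300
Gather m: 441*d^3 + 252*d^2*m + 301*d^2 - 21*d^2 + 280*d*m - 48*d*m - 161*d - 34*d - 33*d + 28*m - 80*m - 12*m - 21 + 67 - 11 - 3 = 441*d^3 + 280*d^2 - 228*d + m*(252*d^2 + 232*d - 64) + 32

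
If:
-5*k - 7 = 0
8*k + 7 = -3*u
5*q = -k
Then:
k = -7/5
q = 7/25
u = 7/5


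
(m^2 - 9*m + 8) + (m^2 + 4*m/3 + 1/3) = 2*m^2 - 23*m/3 + 25/3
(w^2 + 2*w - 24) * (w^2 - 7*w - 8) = w^4 - 5*w^3 - 46*w^2 + 152*w + 192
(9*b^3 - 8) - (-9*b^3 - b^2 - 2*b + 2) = 18*b^3 + b^2 + 2*b - 10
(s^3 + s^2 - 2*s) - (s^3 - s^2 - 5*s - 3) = 2*s^2 + 3*s + 3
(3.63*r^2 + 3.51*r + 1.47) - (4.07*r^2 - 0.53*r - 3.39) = -0.44*r^2 + 4.04*r + 4.86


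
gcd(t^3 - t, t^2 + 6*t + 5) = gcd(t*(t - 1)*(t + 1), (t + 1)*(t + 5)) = t + 1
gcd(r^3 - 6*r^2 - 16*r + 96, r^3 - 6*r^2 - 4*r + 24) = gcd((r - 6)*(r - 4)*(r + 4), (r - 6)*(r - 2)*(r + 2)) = r - 6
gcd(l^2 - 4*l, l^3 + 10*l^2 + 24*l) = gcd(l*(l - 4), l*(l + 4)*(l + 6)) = l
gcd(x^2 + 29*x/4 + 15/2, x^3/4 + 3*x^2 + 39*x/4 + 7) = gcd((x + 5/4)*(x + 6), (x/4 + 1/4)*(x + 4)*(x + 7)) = 1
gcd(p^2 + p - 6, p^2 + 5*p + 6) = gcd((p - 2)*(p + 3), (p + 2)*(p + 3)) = p + 3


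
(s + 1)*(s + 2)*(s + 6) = s^3 + 9*s^2 + 20*s + 12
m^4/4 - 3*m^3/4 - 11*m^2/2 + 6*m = m*(m/4 + 1)*(m - 6)*(m - 1)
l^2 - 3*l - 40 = (l - 8)*(l + 5)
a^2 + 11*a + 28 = (a + 4)*(a + 7)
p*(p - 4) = p^2 - 4*p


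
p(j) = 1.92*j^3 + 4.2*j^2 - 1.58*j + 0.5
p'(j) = 5.76*j^2 + 8.4*j - 1.58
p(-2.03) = 4.95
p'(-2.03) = 5.10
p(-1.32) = 5.49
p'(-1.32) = -2.63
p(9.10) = 1780.78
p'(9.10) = 551.85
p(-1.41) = 5.70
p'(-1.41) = -1.97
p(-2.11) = 4.50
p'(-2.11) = 6.34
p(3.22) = 103.06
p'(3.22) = 85.19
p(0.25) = 0.40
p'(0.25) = 0.88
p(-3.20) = -14.35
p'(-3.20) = 30.52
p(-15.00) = -5510.80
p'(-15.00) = 1168.42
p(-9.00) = -1044.76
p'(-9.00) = 389.38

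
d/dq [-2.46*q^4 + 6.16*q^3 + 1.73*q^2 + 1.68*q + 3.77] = -9.84*q^3 + 18.48*q^2 + 3.46*q + 1.68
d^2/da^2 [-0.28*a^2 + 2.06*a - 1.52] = -0.560000000000000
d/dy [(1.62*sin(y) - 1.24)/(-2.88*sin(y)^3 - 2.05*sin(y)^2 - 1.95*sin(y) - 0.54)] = (9.3312*sin(y)^3 - 7.3926*sin(y)^2 - 5.084*sin(y) - 3.2928)*cos(y)/(8.2944*sin(y)^6 + 11.808*sin(y)^5 + 15.4345*sin(y)^4 + 11.1054*sin(y)^3 + 6.0165*sin(y)^2 + 2.106*sin(y) + 0.2916)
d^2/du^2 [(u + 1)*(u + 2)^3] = 6*(u + 2)*(2*u + 3)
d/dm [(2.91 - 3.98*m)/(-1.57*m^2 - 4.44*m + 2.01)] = (-6.2486*m^2 + 9.1374*m + 4.9206)/(2.4649*m^4 + 13.9416*m^3 + 13.4022*m^2 - 17.8488*m + 4.0401)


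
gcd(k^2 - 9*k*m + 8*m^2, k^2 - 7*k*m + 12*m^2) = 1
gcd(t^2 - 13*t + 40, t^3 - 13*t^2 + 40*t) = t^2 - 13*t + 40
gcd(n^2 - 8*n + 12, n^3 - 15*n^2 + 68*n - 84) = n^2 - 8*n + 12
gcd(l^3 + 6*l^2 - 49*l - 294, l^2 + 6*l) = l + 6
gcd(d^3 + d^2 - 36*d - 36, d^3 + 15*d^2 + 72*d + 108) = d + 6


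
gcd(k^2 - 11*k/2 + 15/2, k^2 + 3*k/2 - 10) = k - 5/2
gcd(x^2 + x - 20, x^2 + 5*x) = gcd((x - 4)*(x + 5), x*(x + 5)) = x + 5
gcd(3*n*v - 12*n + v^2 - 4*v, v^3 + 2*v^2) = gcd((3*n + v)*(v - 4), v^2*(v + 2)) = 1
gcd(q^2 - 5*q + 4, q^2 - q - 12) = q - 4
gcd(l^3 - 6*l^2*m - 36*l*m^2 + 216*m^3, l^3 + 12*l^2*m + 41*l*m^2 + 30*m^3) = l + 6*m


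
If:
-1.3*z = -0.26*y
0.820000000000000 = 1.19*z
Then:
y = 3.45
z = 0.69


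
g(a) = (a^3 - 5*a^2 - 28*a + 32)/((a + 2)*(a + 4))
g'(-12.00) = 0.70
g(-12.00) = -26.00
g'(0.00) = -6.50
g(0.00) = 4.00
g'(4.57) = 0.30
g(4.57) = -1.86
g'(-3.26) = -17.90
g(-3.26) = -38.07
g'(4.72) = 0.34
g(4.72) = -1.82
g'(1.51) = -1.44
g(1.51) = -0.94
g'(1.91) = -0.96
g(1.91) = -1.42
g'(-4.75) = -2.97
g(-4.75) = -26.66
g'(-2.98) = -30.24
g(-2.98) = -44.59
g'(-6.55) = -0.45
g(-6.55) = -24.14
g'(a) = (3*a^2 - 10*a - 28)/((a + 2)*(a + 4)) - (a^3 - 5*a^2 - 28*a + 32)/((a + 2)*(a + 4)^2) - (a^3 - 5*a^2 - 28*a + 32)/((a + 2)^2*(a + 4)) = (a^2 + 4*a - 26)/(a^2 + 4*a + 4)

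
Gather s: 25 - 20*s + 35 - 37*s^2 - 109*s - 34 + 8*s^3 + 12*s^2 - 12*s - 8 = 8*s^3 - 25*s^2 - 141*s + 18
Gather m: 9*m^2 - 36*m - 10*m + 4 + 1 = 9*m^2 - 46*m + 5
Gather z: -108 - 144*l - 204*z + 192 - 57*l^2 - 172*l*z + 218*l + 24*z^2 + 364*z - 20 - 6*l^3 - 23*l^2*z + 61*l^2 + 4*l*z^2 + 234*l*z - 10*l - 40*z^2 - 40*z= -6*l^3 + 4*l^2 + 64*l + z^2*(4*l - 16) + z*(-23*l^2 + 62*l + 120) + 64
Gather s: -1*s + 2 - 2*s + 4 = 6 - 3*s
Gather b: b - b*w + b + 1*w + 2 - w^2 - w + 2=b*(2 - w) - w^2 + 4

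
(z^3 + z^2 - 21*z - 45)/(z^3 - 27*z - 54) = (z - 5)/(z - 6)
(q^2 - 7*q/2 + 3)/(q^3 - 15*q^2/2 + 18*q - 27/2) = (q - 2)/(q^2 - 6*q + 9)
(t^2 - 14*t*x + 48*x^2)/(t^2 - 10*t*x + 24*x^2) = (-t + 8*x)/(-t + 4*x)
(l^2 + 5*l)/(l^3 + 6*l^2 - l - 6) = l*(l + 5)/(l^3 + 6*l^2 - l - 6)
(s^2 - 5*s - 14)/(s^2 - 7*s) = (s + 2)/s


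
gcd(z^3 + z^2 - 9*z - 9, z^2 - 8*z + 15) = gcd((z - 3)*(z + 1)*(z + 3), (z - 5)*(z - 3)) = z - 3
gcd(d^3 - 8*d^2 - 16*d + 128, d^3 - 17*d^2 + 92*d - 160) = d^2 - 12*d + 32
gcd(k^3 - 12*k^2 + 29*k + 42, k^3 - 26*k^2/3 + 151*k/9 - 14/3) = k - 6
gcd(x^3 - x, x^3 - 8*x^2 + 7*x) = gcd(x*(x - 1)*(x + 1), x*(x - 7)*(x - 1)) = x^2 - x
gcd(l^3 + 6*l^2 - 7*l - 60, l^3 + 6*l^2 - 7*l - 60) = l^3 + 6*l^2 - 7*l - 60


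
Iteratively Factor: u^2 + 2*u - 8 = (u - 2)*(u + 4)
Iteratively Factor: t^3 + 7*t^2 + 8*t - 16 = (t + 4)*(t^2 + 3*t - 4) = (t + 4)^2*(t - 1)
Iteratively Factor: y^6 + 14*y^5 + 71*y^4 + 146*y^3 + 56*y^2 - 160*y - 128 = (y + 4)*(y^5 + 10*y^4 + 31*y^3 + 22*y^2 - 32*y - 32) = (y + 2)*(y + 4)*(y^4 + 8*y^3 + 15*y^2 - 8*y - 16) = (y + 2)*(y + 4)^2*(y^3 + 4*y^2 - y - 4) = (y + 2)*(y + 4)^3*(y^2 - 1) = (y - 1)*(y + 2)*(y + 4)^3*(y + 1)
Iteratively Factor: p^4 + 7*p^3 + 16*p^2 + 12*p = (p + 2)*(p^3 + 5*p^2 + 6*p) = (p + 2)^2*(p^2 + 3*p) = p*(p + 2)^2*(p + 3)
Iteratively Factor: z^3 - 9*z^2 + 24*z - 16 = (z - 1)*(z^2 - 8*z + 16) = (z - 4)*(z - 1)*(z - 4)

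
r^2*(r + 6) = r^3 + 6*r^2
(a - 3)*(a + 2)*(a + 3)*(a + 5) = a^4 + 7*a^3 + a^2 - 63*a - 90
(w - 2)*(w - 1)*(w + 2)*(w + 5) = w^4 + 4*w^3 - 9*w^2 - 16*w + 20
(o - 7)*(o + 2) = o^2 - 5*o - 14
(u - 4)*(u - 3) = u^2 - 7*u + 12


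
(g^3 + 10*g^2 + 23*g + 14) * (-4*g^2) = -4*g^5 - 40*g^4 - 92*g^3 - 56*g^2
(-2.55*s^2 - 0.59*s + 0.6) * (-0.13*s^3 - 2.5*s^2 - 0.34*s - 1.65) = 0.3315*s^5 + 6.4517*s^4 + 2.264*s^3 + 2.9081*s^2 + 0.7695*s - 0.99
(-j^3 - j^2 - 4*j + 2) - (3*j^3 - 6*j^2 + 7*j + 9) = -4*j^3 + 5*j^2 - 11*j - 7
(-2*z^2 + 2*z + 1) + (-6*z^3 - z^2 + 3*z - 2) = -6*z^3 - 3*z^2 + 5*z - 1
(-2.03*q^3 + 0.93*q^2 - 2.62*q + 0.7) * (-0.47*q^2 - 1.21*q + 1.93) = 0.9541*q^5 + 2.0192*q^4 - 3.8118*q^3 + 4.6361*q^2 - 5.9036*q + 1.351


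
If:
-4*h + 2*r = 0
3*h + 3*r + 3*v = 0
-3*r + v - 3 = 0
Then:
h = -1/3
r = -2/3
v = 1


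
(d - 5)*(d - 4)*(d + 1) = d^3 - 8*d^2 + 11*d + 20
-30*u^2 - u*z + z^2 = (-6*u + z)*(5*u + z)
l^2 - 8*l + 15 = (l - 5)*(l - 3)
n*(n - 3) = n^2 - 3*n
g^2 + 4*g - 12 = (g - 2)*(g + 6)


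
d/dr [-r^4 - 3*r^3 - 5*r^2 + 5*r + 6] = -4*r^3 - 9*r^2 - 10*r + 5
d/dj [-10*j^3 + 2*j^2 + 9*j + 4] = -30*j^2 + 4*j + 9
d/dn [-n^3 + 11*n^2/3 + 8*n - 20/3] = -3*n^2 + 22*n/3 + 8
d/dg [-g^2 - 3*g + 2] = -2*g - 3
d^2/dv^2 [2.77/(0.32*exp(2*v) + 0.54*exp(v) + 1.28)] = (2.77*(0.64*exp(v) + 0.54)*(1.28*exp(v) + 1.08)*exp(v) - (3.5456*exp(v) + 1.4958)*(0.32*exp(2*v) + 0.54*exp(v) + 1.28))*exp(v)/(0.32*exp(2*v) + 0.54*exp(v) + 1.28)^3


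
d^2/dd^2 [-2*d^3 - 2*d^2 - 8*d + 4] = -12*d - 4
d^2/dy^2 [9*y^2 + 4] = 18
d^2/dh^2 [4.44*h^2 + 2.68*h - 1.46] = 8.88000000000000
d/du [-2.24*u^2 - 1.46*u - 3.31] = -4.48*u - 1.46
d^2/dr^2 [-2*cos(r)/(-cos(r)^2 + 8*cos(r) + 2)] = (cos(r) + 2)^2*(-148*cos(r) + 32*cos(2*r) + 4*cos(3*r) + 160)/(16*cos(r) - cos(2*r) + 3)^3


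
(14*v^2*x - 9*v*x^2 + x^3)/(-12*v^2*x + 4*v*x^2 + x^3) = (-7*v + x)/(6*v + x)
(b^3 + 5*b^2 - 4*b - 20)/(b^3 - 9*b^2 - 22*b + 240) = (b^2 - 4)/(b^2 - 14*b + 48)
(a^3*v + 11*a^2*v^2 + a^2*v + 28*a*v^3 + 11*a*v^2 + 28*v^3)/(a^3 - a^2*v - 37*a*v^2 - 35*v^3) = v*(-a^3 - 11*a^2*v - a^2 - 28*a*v^2 - 11*a*v - 28*v^2)/(-a^3 + a^2*v + 37*a*v^2 + 35*v^3)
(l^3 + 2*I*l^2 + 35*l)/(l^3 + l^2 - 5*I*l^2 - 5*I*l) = (l + 7*I)/(l + 1)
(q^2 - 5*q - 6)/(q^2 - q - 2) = (q - 6)/(q - 2)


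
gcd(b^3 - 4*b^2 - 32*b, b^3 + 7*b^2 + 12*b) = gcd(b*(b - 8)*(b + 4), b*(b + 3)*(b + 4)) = b^2 + 4*b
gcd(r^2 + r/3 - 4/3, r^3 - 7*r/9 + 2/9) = 1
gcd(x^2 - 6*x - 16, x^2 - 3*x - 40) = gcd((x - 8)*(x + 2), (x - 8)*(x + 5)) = x - 8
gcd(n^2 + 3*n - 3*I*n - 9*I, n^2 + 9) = n - 3*I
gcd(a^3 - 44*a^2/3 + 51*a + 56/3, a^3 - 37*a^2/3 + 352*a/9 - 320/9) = a - 8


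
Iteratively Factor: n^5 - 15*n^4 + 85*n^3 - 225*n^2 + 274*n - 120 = (n - 5)*(n^4 - 10*n^3 + 35*n^2 - 50*n + 24) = (n - 5)*(n - 4)*(n^3 - 6*n^2 + 11*n - 6) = (n - 5)*(n - 4)*(n - 3)*(n^2 - 3*n + 2) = (n - 5)*(n - 4)*(n - 3)*(n - 2)*(n - 1)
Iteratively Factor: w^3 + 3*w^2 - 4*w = (w)*(w^2 + 3*w - 4) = w*(w + 4)*(w - 1)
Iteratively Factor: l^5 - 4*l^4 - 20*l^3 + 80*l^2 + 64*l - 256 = (l + 4)*(l^4 - 8*l^3 + 12*l^2 + 32*l - 64) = (l - 4)*(l + 4)*(l^3 - 4*l^2 - 4*l + 16) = (l - 4)*(l + 2)*(l + 4)*(l^2 - 6*l + 8) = (l - 4)^2*(l + 2)*(l + 4)*(l - 2)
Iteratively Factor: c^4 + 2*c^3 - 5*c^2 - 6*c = (c + 3)*(c^3 - c^2 - 2*c) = (c - 2)*(c + 3)*(c^2 + c) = (c - 2)*(c + 1)*(c + 3)*(c)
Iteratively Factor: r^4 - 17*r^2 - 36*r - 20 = (r + 1)*(r^3 - r^2 - 16*r - 20) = (r + 1)*(r + 2)*(r^2 - 3*r - 10) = (r - 5)*(r + 1)*(r + 2)*(r + 2)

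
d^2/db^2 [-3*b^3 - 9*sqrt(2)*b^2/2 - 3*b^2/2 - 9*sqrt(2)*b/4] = -18*b - 9*sqrt(2) - 3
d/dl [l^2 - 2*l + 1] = 2*l - 2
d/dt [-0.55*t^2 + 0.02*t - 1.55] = 0.02 - 1.1*t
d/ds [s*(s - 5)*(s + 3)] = 3*s^2 - 4*s - 15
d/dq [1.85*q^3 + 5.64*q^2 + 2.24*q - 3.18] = 5.55*q^2 + 11.28*q + 2.24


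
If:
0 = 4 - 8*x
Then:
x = 1/2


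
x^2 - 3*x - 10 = (x - 5)*(x + 2)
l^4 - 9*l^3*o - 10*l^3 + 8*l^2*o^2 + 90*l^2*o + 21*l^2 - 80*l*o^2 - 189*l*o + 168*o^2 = (l - 7)*(l - 3)*(l - 8*o)*(l - o)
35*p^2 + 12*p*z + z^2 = (5*p + z)*(7*p + z)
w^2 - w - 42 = (w - 7)*(w + 6)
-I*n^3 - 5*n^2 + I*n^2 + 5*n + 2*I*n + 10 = (n - 2)*(n - 5*I)*(-I*n - I)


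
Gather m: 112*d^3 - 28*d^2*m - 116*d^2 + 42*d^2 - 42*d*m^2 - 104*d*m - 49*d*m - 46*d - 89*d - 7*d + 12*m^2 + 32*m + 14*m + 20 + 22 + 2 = 112*d^3 - 74*d^2 - 142*d + m^2*(12 - 42*d) + m*(-28*d^2 - 153*d + 46) + 44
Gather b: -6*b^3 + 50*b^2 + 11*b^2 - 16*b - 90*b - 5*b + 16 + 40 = -6*b^3 + 61*b^2 - 111*b + 56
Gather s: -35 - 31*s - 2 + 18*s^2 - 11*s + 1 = 18*s^2 - 42*s - 36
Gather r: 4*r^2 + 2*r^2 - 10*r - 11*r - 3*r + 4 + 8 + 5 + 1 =6*r^2 - 24*r + 18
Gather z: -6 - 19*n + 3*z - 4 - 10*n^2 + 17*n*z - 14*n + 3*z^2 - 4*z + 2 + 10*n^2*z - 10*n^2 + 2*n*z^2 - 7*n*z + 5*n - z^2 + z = -20*n^2 - 28*n + z^2*(2*n + 2) + z*(10*n^2 + 10*n) - 8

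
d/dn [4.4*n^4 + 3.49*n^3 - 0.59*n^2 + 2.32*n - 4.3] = 17.6*n^3 + 10.47*n^2 - 1.18*n + 2.32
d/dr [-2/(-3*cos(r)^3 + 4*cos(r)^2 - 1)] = 2*(9*cos(r) - 8)*sin(r)*cos(r)/(3*cos(r)^3 - 4*cos(r)^2 + 1)^2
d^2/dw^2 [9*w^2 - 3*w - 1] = 18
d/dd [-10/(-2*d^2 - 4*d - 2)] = 10*(-d - 1)/(d^2 + 2*d + 1)^2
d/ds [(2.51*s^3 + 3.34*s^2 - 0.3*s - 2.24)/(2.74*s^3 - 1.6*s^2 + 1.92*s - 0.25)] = (-13.1676*s^4 + 11.2824*s^3 + 22.4631*s^2 - 8.838*s + 4.3758)/(7.5076*s^6 - 8.768*s^5 + 13.0816*s^4 - 7.514*s^3 + 4.4864*s^2 - 0.96*s + 0.0625)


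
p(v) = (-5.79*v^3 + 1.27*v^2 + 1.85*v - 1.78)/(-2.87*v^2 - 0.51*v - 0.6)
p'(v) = (5.74*v + 0.51)*(-5.79*v^3 + 1.27*v^2 + 1.85*v - 1.78)/(-2.87*v^2 - 0.51*v - 0.6)^2 + (-17.37*v^2 + 2.54*v + 1.85)/(-2.87*v^2 - 0.51*v - 0.6)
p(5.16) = 9.47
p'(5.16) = 2.04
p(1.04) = 1.18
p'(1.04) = 1.57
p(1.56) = 2.12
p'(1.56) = 1.95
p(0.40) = 0.96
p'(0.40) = -2.19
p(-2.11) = -4.42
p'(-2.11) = 2.40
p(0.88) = 0.95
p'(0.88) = 1.24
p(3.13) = 5.31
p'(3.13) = 2.05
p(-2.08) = -4.35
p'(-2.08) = 2.42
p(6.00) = 11.18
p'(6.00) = 2.03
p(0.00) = 2.97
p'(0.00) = -5.60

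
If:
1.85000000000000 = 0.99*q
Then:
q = 1.87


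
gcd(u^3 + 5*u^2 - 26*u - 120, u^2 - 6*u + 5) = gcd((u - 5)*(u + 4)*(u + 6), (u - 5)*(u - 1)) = u - 5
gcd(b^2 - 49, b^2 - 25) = 1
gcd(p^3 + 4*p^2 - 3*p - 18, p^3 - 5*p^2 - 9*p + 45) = p + 3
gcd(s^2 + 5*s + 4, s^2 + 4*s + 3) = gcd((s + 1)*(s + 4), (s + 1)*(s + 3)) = s + 1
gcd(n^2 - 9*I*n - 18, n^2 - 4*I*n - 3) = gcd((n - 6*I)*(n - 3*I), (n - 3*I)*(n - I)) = n - 3*I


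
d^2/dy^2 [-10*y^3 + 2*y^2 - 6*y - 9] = 4 - 60*y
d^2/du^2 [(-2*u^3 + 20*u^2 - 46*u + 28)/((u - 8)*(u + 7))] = 56*(-5*u^3 + 111*u^2 - 951*u + 2389)/(u^6 - 3*u^5 - 165*u^4 + 335*u^3 + 9240*u^2 - 9408*u - 175616)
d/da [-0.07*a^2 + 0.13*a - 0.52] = 0.13 - 0.14*a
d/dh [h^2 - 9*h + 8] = 2*h - 9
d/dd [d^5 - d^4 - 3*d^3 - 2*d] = 5*d^4 - 4*d^3 - 9*d^2 - 2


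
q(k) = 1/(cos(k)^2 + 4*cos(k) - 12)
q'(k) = (2*sin(k)*cos(k) + 4*sin(k))/(cos(k)^2 + 4*cos(k) - 12)^2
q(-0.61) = -0.12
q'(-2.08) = -0.01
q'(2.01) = 0.02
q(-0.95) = -0.11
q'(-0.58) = -0.05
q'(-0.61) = -0.05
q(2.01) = -0.07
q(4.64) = -0.08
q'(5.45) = -0.05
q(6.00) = -0.14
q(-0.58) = -0.13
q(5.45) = -0.11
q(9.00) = -0.07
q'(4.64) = -0.03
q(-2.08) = -0.07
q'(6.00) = -0.03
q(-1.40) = -0.09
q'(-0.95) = -0.05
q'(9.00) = 0.00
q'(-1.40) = -0.03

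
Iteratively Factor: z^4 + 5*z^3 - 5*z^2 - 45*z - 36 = (z + 1)*(z^3 + 4*z^2 - 9*z - 36) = (z + 1)*(z + 3)*(z^2 + z - 12) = (z - 3)*(z + 1)*(z + 3)*(z + 4)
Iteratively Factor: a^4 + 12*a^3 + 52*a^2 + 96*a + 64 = (a + 2)*(a^3 + 10*a^2 + 32*a + 32) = (a + 2)*(a + 4)*(a^2 + 6*a + 8) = (a + 2)*(a + 4)^2*(a + 2)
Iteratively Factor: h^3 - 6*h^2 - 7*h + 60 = (h + 3)*(h^2 - 9*h + 20) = (h - 4)*(h + 3)*(h - 5)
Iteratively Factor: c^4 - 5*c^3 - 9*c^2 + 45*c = (c)*(c^3 - 5*c^2 - 9*c + 45) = c*(c - 5)*(c^2 - 9) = c*(c - 5)*(c + 3)*(c - 3)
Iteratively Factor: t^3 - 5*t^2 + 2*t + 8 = (t - 4)*(t^2 - t - 2) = (t - 4)*(t + 1)*(t - 2)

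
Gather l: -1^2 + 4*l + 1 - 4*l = 0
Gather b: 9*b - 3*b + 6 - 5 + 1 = 6*b + 2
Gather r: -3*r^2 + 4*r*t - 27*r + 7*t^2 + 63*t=-3*r^2 + r*(4*t - 27) + 7*t^2 + 63*t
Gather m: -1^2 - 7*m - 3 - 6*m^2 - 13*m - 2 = -6*m^2 - 20*m - 6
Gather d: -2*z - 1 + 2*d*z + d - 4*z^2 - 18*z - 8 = d*(2*z + 1) - 4*z^2 - 20*z - 9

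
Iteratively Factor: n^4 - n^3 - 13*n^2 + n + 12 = (n - 1)*(n^3 - 13*n - 12) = (n - 1)*(n + 3)*(n^2 - 3*n - 4) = (n - 4)*(n - 1)*(n + 3)*(n + 1)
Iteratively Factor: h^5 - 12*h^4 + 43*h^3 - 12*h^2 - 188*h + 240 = (h - 4)*(h^4 - 8*h^3 + 11*h^2 + 32*h - 60) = (h - 5)*(h - 4)*(h^3 - 3*h^2 - 4*h + 12) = (h - 5)*(h - 4)*(h - 2)*(h^2 - h - 6) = (h - 5)*(h - 4)*(h - 2)*(h + 2)*(h - 3)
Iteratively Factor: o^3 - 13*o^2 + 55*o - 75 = (o - 5)*(o^2 - 8*o + 15) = (o - 5)*(o - 3)*(o - 5)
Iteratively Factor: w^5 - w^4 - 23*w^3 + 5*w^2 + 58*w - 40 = (w - 1)*(w^4 - 23*w^2 - 18*w + 40) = (w - 1)^2*(w^3 + w^2 - 22*w - 40) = (w - 5)*(w - 1)^2*(w^2 + 6*w + 8) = (w - 5)*(w - 1)^2*(w + 4)*(w + 2)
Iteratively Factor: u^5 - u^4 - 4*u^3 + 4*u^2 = (u)*(u^4 - u^3 - 4*u^2 + 4*u) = u^2*(u^3 - u^2 - 4*u + 4) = u^2*(u + 2)*(u^2 - 3*u + 2) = u^2*(u - 1)*(u + 2)*(u - 2)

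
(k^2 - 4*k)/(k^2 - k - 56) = k*(4 - k)/(-k^2 + k + 56)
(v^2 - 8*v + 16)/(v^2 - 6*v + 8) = (v - 4)/(v - 2)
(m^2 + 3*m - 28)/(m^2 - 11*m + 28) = (m + 7)/(m - 7)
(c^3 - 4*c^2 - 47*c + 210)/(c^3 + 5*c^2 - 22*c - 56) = (c^2 - 11*c + 30)/(c^2 - 2*c - 8)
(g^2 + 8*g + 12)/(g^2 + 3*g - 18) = (g + 2)/(g - 3)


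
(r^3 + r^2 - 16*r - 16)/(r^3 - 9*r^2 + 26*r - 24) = (r^2 + 5*r + 4)/(r^2 - 5*r + 6)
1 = 1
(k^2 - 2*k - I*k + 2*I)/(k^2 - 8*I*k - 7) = (k - 2)/(k - 7*I)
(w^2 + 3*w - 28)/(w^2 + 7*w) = (w - 4)/w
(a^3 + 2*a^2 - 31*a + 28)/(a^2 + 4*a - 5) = (a^2 + 3*a - 28)/(a + 5)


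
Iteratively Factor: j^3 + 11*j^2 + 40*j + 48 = (j + 4)*(j^2 + 7*j + 12) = (j + 3)*(j + 4)*(j + 4)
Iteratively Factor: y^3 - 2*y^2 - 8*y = (y + 2)*(y^2 - 4*y) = y*(y + 2)*(y - 4)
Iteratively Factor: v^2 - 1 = (v + 1)*(v - 1)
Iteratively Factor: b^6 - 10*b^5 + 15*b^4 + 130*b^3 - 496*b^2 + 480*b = (b)*(b^5 - 10*b^4 + 15*b^3 + 130*b^2 - 496*b + 480) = b*(b - 3)*(b^4 - 7*b^3 - 6*b^2 + 112*b - 160) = b*(b - 5)*(b - 3)*(b^3 - 2*b^2 - 16*b + 32) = b*(b - 5)*(b - 3)*(b - 2)*(b^2 - 16) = b*(b - 5)*(b - 3)*(b - 2)*(b + 4)*(b - 4)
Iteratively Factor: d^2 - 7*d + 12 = (d - 3)*(d - 4)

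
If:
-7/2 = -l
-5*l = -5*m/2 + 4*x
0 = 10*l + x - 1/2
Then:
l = 7/2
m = -241/5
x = -69/2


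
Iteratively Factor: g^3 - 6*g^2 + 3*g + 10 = (g - 5)*(g^2 - g - 2) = (g - 5)*(g - 2)*(g + 1)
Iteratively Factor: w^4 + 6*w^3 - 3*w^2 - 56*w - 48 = (w - 3)*(w^3 + 9*w^2 + 24*w + 16) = (w - 3)*(w + 4)*(w^2 + 5*w + 4) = (w - 3)*(w + 4)^2*(w + 1)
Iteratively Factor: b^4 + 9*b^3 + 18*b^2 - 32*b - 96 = (b + 4)*(b^3 + 5*b^2 - 2*b - 24) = (b + 3)*(b + 4)*(b^2 + 2*b - 8) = (b + 3)*(b + 4)^2*(b - 2)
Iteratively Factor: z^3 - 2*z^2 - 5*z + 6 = (z + 2)*(z^2 - 4*z + 3) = (z - 3)*(z + 2)*(z - 1)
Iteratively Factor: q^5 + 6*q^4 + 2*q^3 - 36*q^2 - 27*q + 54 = (q + 3)*(q^4 + 3*q^3 - 7*q^2 - 15*q + 18) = (q - 1)*(q + 3)*(q^3 + 4*q^2 - 3*q - 18) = (q - 1)*(q + 3)^2*(q^2 + q - 6) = (q - 2)*(q - 1)*(q + 3)^2*(q + 3)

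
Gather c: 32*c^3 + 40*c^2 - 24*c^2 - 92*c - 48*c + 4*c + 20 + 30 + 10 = 32*c^3 + 16*c^2 - 136*c + 60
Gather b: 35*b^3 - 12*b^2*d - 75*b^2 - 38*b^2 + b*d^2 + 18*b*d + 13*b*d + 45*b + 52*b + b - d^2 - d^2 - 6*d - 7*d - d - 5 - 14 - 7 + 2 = 35*b^3 + b^2*(-12*d - 113) + b*(d^2 + 31*d + 98) - 2*d^2 - 14*d - 24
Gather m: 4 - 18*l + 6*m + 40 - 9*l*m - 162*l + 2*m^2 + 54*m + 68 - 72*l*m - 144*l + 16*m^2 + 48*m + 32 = -324*l + 18*m^2 + m*(108 - 81*l) + 144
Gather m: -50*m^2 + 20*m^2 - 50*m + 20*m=-30*m^2 - 30*m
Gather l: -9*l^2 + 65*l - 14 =-9*l^2 + 65*l - 14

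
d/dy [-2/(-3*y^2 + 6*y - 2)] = 12*(1 - y)/(3*y^2 - 6*y + 2)^2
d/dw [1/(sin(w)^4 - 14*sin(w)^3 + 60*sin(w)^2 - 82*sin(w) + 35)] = 2*(19*sin(w) + 2*cos(w)^2 - 43)*cos(w)/((sin(w) - 7)^2*(sin(w) - 5)^2*(sin(w) - 1)^3)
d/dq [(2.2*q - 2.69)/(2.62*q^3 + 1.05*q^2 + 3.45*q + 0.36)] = (-11.528*q^3 + 18.8334*q^2 + 5.649*q + 10.0725)/(6.8644*q^6 + 5.502*q^5 + 19.1805*q^4 + 9.1314*q^3 + 12.6585*q^2 + 2.484*q + 0.1296)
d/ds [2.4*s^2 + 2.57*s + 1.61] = 4.8*s + 2.57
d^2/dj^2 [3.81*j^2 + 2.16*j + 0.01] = 7.62000000000000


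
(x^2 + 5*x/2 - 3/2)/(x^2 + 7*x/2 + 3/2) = (2*x - 1)/(2*x + 1)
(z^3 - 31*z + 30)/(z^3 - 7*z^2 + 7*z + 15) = (z^2 + 5*z - 6)/(z^2 - 2*z - 3)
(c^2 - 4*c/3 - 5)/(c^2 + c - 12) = (c + 5/3)/(c + 4)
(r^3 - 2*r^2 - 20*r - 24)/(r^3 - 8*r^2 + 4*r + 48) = (r + 2)/(r - 4)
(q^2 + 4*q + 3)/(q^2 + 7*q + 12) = (q + 1)/(q + 4)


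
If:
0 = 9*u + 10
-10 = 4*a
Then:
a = -5/2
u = -10/9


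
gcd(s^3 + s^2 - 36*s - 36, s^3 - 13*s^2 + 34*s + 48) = s^2 - 5*s - 6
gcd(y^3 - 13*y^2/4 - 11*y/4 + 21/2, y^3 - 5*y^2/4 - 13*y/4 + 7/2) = y^2 - y/4 - 7/2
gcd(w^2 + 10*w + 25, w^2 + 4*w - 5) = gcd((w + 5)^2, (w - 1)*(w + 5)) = w + 5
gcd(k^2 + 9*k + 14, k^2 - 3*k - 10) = k + 2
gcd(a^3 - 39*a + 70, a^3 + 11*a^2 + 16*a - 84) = a^2 + 5*a - 14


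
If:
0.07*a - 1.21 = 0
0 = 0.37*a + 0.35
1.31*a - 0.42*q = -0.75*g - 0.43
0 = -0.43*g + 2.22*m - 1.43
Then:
No Solution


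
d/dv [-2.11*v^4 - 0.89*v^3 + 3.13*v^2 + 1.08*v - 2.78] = -8.44*v^3 - 2.67*v^2 + 6.26*v + 1.08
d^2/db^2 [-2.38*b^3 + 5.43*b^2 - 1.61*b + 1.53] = 10.86 - 14.28*b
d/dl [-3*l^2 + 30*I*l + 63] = -6*l + 30*I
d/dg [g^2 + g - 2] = 2*g + 1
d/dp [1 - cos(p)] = sin(p)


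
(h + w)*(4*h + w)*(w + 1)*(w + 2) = 4*h^2*w^2 + 12*h^2*w + 8*h^2 + 5*h*w^3 + 15*h*w^2 + 10*h*w + w^4 + 3*w^3 + 2*w^2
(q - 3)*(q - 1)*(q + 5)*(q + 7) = q^4 + 8*q^3 - 10*q^2 - 104*q + 105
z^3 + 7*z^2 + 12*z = z*(z + 3)*(z + 4)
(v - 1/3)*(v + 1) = v^2 + 2*v/3 - 1/3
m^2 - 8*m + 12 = (m - 6)*(m - 2)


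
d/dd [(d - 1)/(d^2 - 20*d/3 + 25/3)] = 3*(-3*d^2 + 6*d + 5)/(9*d^4 - 120*d^3 + 550*d^2 - 1000*d + 625)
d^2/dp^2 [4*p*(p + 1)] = 8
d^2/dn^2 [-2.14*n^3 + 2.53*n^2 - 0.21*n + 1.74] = 5.06 - 12.84*n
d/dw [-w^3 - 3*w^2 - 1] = 3*w*(-w - 2)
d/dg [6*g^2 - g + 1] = 12*g - 1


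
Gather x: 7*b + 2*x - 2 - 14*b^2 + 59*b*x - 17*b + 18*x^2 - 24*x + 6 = -14*b^2 - 10*b + 18*x^2 + x*(59*b - 22) + 4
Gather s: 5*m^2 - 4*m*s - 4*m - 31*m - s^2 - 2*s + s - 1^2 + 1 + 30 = 5*m^2 - 35*m - s^2 + s*(-4*m - 1) + 30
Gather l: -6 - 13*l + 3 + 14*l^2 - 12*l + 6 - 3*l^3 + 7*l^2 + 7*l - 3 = -3*l^3 + 21*l^2 - 18*l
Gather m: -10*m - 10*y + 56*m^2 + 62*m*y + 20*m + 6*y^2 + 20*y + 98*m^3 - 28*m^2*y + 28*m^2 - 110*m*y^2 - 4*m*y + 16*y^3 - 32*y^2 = 98*m^3 + m^2*(84 - 28*y) + m*(-110*y^2 + 58*y + 10) + 16*y^3 - 26*y^2 + 10*y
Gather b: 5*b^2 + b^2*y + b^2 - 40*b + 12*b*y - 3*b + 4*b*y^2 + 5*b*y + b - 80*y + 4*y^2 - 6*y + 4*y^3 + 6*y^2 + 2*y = b^2*(y + 6) + b*(4*y^2 + 17*y - 42) + 4*y^3 + 10*y^2 - 84*y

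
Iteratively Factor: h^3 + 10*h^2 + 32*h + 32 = (h + 4)*(h^2 + 6*h + 8) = (h + 4)^2*(h + 2)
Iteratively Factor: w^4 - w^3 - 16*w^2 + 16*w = (w + 4)*(w^3 - 5*w^2 + 4*w) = (w - 4)*(w + 4)*(w^2 - w) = w*(w - 4)*(w + 4)*(w - 1)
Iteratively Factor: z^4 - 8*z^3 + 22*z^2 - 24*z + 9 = (z - 1)*(z^3 - 7*z^2 + 15*z - 9) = (z - 1)^2*(z^2 - 6*z + 9) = (z - 3)*(z - 1)^2*(z - 3)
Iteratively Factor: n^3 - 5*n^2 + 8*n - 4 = (n - 2)*(n^2 - 3*n + 2) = (n - 2)*(n - 1)*(n - 2)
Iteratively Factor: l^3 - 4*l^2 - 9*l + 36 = (l - 3)*(l^2 - l - 12) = (l - 4)*(l - 3)*(l + 3)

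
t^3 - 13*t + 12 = (t - 3)*(t - 1)*(t + 4)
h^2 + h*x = h*(h + x)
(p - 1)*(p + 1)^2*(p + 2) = p^4 + 3*p^3 + p^2 - 3*p - 2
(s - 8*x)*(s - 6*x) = s^2 - 14*s*x + 48*x^2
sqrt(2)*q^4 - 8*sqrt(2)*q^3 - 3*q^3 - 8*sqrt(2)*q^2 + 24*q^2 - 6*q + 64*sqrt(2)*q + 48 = (q - 8)*(q - 3*sqrt(2))*(q + sqrt(2))*(sqrt(2)*q + 1)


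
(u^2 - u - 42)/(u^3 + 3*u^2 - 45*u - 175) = (u + 6)/(u^2 + 10*u + 25)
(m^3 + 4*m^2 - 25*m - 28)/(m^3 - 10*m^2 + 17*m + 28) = (m + 7)/(m - 7)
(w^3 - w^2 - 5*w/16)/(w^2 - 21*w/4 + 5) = w*(4*w + 1)/(4*(w - 4))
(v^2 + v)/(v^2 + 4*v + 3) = v/(v + 3)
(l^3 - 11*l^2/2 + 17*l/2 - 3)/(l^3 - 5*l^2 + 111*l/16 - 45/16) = 8*(2*l^2 - 5*l + 2)/(16*l^2 - 32*l + 15)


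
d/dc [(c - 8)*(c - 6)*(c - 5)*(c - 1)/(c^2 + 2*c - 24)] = 2*(c^5 - 7*c^4 - 88*c^3 + 1036*c^2 - 3528*c + 4056)/(c^4 + 4*c^3 - 44*c^2 - 96*c + 576)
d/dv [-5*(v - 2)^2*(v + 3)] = -15*v^2 + 10*v + 40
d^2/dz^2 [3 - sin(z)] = sin(z)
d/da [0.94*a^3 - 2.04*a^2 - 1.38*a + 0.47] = 2.82*a^2 - 4.08*a - 1.38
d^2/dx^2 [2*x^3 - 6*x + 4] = 12*x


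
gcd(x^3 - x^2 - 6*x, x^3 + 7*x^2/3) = x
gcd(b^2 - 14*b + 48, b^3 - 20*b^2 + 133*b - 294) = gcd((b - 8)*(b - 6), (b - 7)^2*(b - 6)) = b - 6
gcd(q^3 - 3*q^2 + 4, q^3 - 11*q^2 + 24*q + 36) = q + 1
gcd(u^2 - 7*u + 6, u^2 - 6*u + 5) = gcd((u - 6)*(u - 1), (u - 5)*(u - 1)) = u - 1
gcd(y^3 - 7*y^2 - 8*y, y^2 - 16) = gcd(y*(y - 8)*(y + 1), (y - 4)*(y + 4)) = 1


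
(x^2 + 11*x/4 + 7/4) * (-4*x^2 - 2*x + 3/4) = -4*x^4 - 13*x^3 - 47*x^2/4 - 23*x/16 + 21/16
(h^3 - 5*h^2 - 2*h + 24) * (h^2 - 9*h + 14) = h^5 - 14*h^4 + 57*h^3 - 28*h^2 - 244*h + 336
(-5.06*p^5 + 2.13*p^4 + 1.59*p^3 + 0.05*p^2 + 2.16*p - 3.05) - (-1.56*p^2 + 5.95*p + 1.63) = -5.06*p^5 + 2.13*p^4 + 1.59*p^3 + 1.61*p^2 - 3.79*p - 4.68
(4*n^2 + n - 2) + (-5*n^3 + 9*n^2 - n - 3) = -5*n^3 + 13*n^2 - 5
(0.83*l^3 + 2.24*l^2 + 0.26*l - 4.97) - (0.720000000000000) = 0.83*l^3 + 2.24*l^2 + 0.26*l - 5.69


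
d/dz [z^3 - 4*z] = 3*z^2 - 4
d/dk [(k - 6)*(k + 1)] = 2*k - 5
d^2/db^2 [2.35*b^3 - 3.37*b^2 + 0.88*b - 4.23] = 14.1*b - 6.74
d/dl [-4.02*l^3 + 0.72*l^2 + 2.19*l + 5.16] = -12.06*l^2 + 1.44*l + 2.19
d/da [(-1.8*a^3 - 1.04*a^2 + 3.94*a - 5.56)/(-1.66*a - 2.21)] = (5.976*a^3 + 13.6604*a^2 + 4.5968*a - 17.937)/(2.7556*a^2 + 7.3372*a + 4.8841)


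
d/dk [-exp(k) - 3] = -exp(k)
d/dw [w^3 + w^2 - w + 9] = 3*w^2 + 2*w - 1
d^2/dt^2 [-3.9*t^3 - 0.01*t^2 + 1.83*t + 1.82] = -23.4*t - 0.02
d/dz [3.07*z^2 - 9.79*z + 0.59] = 6.14*z - 9.79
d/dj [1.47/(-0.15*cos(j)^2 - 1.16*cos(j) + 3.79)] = -(0.441*cos(j) + 1.7052)*sin(j)/(0.15*cos(j)^2 + 1.16*cos(j) - 3.79)^2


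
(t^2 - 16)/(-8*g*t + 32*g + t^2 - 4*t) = (t + 4)/(-8*g + t)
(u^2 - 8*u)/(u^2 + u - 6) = u*(u - 8)/(u^2 + u - 6)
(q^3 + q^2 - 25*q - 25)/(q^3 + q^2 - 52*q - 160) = (q^2 - 4*q - 5)/(q^2 - 4*q - 32)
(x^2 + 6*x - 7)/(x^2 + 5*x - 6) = (x + 7)/(x + 6)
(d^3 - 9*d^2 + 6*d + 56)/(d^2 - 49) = (d^2 - 2*d - 8)/(d + 7)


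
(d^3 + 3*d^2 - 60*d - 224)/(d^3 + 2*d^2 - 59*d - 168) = (d + 4)/(d + 3)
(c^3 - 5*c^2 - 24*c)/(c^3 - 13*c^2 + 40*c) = (c + 3)/(c - 5)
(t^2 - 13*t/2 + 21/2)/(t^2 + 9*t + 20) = (2*t^2 - 13*t + 21)/(2*(t^2 + 9*t + 20))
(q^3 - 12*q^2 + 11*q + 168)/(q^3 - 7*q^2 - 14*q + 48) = (q - 7)/(q - 2)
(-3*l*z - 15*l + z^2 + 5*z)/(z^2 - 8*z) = (-3*l*z - 15*l + z^2 + 5*z)/(z*(z - 8))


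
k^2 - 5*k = k*(k - 5)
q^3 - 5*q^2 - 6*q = q*(q - 6)*(q + 1)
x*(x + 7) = x^2 + 7*x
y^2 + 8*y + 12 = (y + 2)*(y + 6)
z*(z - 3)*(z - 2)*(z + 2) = z^4 - 3*z^3 - 4*z^2 + 12*z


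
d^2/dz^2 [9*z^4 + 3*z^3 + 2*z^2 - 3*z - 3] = 108*z^2 + 18*z + 4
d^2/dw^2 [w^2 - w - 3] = 2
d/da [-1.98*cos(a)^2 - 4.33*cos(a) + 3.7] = (3.96*cos(a) + 4.33)*sin(a)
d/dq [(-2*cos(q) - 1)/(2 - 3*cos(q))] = 7*sin(q)/(3*cos(q) - 2)^2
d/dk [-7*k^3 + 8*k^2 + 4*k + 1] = -21*k^2 + 16*k + 4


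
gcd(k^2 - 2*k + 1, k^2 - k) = k - 1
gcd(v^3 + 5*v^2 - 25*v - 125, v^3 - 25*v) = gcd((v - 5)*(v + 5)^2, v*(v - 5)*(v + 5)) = v^2 - 25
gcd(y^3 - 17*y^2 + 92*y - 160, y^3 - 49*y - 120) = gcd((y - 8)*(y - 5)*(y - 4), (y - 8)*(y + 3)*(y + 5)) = y - 8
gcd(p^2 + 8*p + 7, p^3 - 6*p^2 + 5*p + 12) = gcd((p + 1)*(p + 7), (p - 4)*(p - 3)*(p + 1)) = p + 1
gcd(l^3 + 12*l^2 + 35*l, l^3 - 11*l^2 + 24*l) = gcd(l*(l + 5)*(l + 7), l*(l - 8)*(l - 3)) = l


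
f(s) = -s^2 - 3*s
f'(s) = -2*s - 3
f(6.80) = -66.64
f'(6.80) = -16.60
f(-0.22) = 0.61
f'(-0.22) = -2.56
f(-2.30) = 1.61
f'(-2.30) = 1.60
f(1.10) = -4.51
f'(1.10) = -5.20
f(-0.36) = 0.95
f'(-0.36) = -2.28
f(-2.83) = 0.48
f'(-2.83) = 2.66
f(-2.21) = 1.75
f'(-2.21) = 1.42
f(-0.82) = 1.79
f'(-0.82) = -1.36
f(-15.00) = -180.00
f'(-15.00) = 27.00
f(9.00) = -108.00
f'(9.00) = -21.00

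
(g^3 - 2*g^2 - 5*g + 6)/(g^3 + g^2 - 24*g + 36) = (g^2 + g - 2)/(g^2 + 4*g - 12)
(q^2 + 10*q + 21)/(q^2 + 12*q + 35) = (q + 3)/(q + 5)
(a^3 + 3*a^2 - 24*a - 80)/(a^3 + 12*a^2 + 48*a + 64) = (a - 5)/(a + 4)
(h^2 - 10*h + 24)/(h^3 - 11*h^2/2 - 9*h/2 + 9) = 2*(h - 4)/(2*h^2 + h - 3)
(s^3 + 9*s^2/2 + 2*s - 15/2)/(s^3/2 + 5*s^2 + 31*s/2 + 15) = (2*s^2 + 3*s - 5)/(s^2 + 7*s + 10)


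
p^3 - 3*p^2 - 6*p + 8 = (p - 4)*(p - 1)*(p + 2)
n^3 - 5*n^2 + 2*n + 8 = (n - 4)*(n - 2)*(n + 1)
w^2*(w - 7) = w^3 - 7*w^2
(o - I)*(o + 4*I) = o^2 + 3*I*o + 4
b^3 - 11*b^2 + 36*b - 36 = (b - 6)*(b - 3)*(b - 2)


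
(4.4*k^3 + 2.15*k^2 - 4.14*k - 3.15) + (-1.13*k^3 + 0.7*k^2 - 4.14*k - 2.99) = 3.27*k^3 + 2.85*k^2 - 8.28*k - 6.14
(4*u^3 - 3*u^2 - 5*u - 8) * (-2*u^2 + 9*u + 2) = -8*u^5 + 42*u^4 - 9*u^3 - 35*u^2 - 82*u - 16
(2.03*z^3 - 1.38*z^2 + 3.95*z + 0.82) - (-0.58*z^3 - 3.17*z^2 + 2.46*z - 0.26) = 2.61*z^3 + 1.79*z^2 + 1.49*z + 1.08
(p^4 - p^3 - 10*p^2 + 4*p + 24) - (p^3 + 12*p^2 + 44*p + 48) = p^4 - 2*p^3 - 22*p^2 - 40*p - 24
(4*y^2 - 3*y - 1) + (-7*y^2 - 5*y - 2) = -3*y^2 - 8*y - 3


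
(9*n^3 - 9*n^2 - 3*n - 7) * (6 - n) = -9*n^4 + 63*n^3 - 51*n^2 - 11*n - 42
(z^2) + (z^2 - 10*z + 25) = 2*z^2 - 10*z + 25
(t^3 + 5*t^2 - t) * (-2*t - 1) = -2*t^4 - 11*t^3 - 3*t^2 + t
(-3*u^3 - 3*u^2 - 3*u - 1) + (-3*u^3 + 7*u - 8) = -6*u^3 - 3*u^2 + 4*u - 9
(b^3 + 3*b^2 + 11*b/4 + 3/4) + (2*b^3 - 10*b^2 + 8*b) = 3*b^3 - 7*b^2 + 43*b/4 + 3/4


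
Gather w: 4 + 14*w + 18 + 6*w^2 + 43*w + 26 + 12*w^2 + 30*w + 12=18*w^2 + 87*w + 60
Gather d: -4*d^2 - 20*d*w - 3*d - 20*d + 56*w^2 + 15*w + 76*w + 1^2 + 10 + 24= -4*d^2 + d*(-20*w - 23) + 56*w^2 + 91*w + 35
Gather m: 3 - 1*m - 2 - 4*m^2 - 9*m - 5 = -4*m^2 - 10*m - 4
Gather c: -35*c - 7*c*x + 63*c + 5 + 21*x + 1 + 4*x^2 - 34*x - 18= c*(28 - 7*x) + 4*x^2 - 13*x - 12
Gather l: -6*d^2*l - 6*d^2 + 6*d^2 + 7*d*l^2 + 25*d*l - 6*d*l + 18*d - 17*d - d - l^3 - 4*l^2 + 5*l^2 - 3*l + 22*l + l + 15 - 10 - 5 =-l^3 + l^2*(7*d + 1) + l*(-6*d^2 + 19*d + 20)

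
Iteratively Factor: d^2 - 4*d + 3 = (d - 3)*(d - 1)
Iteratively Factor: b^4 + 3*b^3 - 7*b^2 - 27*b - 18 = (b + 3)*(b^3 - 7*b - 6) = (b + 2)*(b + 3)*(b^2 - 2*b - 3) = (b + 1)*(b + 2)*(b + 3)*(b - 3)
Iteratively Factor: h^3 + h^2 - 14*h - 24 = (h - 4)*(h^2 + 5*h + 6) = (h - 4)*(h + 3)*(h + 2)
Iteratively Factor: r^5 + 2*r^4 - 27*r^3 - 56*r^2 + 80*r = (r - 5)*(r^4 + 7*r^3 + 8*r^2 - 16*r) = (r - 5)*(r + 4)*(r^3 + 3*r^2 - 4*r) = (r - 5)*(r - 1)*(r + 4)*(r^2 + 4*r) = (r - 5)*(r - 1)*(r + 4)^2*(r)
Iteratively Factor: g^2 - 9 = (g + 3)*(g - 3)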